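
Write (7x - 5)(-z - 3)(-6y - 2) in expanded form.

42xyz + 14xz + 126xy + 42x - 30yz - 10z - 90y - 30

(7x - 5)(-z - 3)(-6y - 2)
= (-7xz - 21x + 5z + 15)(-6y - 2)    [distributive law]
= 42xyz + 14xz + 126xy + 42x - 30yz - 10z - 90y - 30    [distributive law]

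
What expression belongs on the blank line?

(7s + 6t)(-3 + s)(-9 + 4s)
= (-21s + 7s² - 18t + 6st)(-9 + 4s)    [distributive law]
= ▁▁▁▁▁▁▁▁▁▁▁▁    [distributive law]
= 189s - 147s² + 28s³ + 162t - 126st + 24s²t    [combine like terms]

Applying distributive law to the line above:

189s - 84s² - 63s² + 28s³ + 162t - 72st - 54st + 24s²t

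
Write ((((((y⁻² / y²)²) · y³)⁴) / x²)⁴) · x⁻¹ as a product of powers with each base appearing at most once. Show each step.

((((((y⁻² / y²)²) · y³)⁴) / x²)⁴) · x⁻¹
= ((((((y⁻² / y²)²) · y³)⁴)⁴) / ((x²)⁴)) · x⁻¹    [power of a quotient]
= (((((y⁻² / y²)²) · y³)¹⁶) / ((x²)⁴)) · x⁻¹    [power of a power]
= (((((y⁻² / y²)²)¹⁶) · ((y³)¹⁶)) / ((x²)⁴)) · x⁻¹    [power of a product]
= ((((y⁻² / y²)³²) · ((y³)¹⁶)) / ((x²)⁴)) · x⁻¹    [power of a power]
= (((((y⁻²)³²) / ((y²)³²)) · ((y³)¹⁶)) / ((x²)⁴)) · x⁻¹    [power of a quotient]
= (((y⁻⁶⁴ / ((y²)³²)) · ((y³)¹⁶)) / ((x²)⁴)) · x⁻¹    [power of a power]
= (((y⁻⁶⁴ / y⁶⁴) · ((y³)¹⁶)) / ((x²)⁴)) · x⁻¹    [power of a power]
= ((y⁻¹²⁸ · ((y³)¹⁶)) / ((x²)⁴)) · x⁻¹    [quotient of powers]
= ((y⁻¹²⁸ · y⁴⁸) / ((x²)⁴)) · x⁻¹    [power of a power]
= (y⁻⁸⁰ / ((x²)⁴)) · x⁻¹    [product of powers]
= (y⁻⁸⁰ / x⁸) · x⁻¹    [power of a power]
= x⁻⁹y⁻⁸⁰    [quotient of powers]

x⁻⁹y⁻⁸⁰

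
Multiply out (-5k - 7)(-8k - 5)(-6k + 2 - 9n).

-240k³ - 406k² - 360k²n - 48k - 729kn + 70 - 315n

(-5k - 7)(-8k - 5)(-6k + 2 - 9n)
= (40k² + 25k + 56k + 35)(-6k + 2 - 9n)    [distributive law]
= (40k² + 81k + 35)(-6k + 2 - 9n)    [combine like terms]
= -240k³ + 80k² - 360k²n - 486k² + 162k - 729kn - 210k + 70 - 315n    [distributive law]
= -240k³ - 406k² - 360k²n - 48k - 729kn + 70 - 315n    [combine like terms]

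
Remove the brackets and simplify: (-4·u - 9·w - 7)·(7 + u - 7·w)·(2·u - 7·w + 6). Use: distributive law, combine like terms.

-94·u² + 331·u·w - 308·u - 8·u³ + 66·u²·w - 7·u·w² + 476·w² + 259·w - 441·w³ - 294

(-4·u - 9·w - 7)·(7 + u - 7·w)·(2·u - 7·w + 6)
= (-28·u - 4·u² + 28·u·w - 63·w - 9·u·w + 63·w² - 49 - 7·u + 49·w)·(2·u - 7·w + 6)    [distributive law]
= (-35·u - 4·u² + 19·u·w - 14·w + 63·w² - 49)·(2·u - 7·w + 6)    [combine like terms]
= -70·u² + 245·u·w - 210·u - 8·u³ + 28·u²·w - 24·u² + 38·u²·w - 133·u·w² + 114·u·w - 28·u·w + 98·w² - 84·w + 126·u·w² - 441·w³ + 378·w² - 98·u + 343·w - 294    [distributive law]
= -94·u² + 331·u·w - 308·u - 8·u³ + 66·u²·w - 7·u·w² + 476·w² + 259·w - 441·w³ - 294    [combine like terms]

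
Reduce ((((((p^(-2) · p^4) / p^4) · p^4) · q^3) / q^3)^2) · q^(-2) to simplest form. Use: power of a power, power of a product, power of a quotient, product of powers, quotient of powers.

p^4q^(-2)

((((((p^(-2) · p^4) / p^4) · p^4) · q^3) / q^3)^2) · q^(-2)
= ((((((p^(-2) · p^4) / p^4) · p^4) · q^3)^2) / ((q^3)^2)) · q^(-2)    [power of a quotient]
= ((((((p^(-2) · p^4) / p^4) · p^4)^2) · ((q^3)^2)) / ((q^3)^2)) · q^(-2)    [power of a product]
= ((((((p^(-2) · p^4) / p^4)^2) · ((p^4)^2)) · ((q^3)^2)) / ((q^3)^2)) · q^(-2)    [power of a product]
= ((((((p^(-2) · p^4)^2) / ((p^4)^2)) · ((p^4)^2)) · ((q^3)^2)) / ((q^3)^2)) · q^(-2)    [power of a quotient]
= (((((((p^(-2))^2) · ((p^4)^2)) / ((p^4)^2)) · ((p^4)^2)) · ((q^3)^2)) / ((q^3)^2)) · q^(-2)    [power of a product]
= (((((p^(-4) · ((p^4)^2)) / ((p^4)^2)) · ((p^4)^2)) · ((q^3)^2)) / ((q^3)^2)) · q^(-2)    [power of a power]
= (((((p^(-4) · p^8) / ((p^4)^2)) · ((p^4)^2)) · ((q^3)^2)) / ((q^3)^2)) · q^(-2)    [power of a power]
= ((((p^4 / ((p^4)^2)) · ((p^4)^2)) · ((q^3)^2)) / ((q^3)^2)) · q^(-2)    [product of powers]
= ((((p^4 / p^8) · ((p^4)^2)) · ((q^3)^2)) / ((q^3)^2)) · q^(-2)    [power of a power]
= (((p^(-4) · ((p^4)^2)) · ((q^3)^2)) / ((q^3)^2)) · q^(-2)    [quotient of powers]
= (((p^(-4) · p^8) · ((q^3)^2)) / ((q^3)^2)) · q^(-2)    [power of a power]
= ((p^4 · ((q^3)^2)) / ((q^3)^2)) · q^(-2)    [product of powers]
= ((p^4 · q^6) / ((q^3)^2)) · q^(-2)    [power of a power]
= ((p^4 · q^6) / q^6) · q^(-2)    [power of a power]
= p^4q^(-2)    [quotient of powers; product of powers]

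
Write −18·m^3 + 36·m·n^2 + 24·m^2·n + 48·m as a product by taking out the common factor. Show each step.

−18·m^3 + 36·m·n^2 + 24·m^2·n + 48·m
= 6(−3·m^3 + 6·m·n^2 + 4·m^2·n + 8·m)    [factor out 6]
= 6·m(−3·m^2 + 6·n^2 + 4·m·n + 8)    [factor out m]

6·m(−3·m^2 + 6·n^2 + 4·m·n + 8)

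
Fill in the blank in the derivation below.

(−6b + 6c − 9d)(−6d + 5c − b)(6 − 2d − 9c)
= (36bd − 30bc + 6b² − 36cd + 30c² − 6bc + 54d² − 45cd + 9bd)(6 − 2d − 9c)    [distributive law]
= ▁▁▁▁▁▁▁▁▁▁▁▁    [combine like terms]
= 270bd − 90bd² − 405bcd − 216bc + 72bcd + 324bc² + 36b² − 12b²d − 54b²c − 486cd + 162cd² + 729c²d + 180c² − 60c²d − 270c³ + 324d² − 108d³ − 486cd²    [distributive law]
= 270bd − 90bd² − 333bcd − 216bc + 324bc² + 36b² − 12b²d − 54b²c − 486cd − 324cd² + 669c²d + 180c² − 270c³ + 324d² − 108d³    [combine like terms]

By combine like terms:

(45bd − 36bc + 6b² − 81cd + 30c² + 54d²)(6 − 2d − 9c)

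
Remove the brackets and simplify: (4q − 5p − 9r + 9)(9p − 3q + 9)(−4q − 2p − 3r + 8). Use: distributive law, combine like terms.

−180pq² + 78p²q + 117pqr + 246pq + 48q³ − 72q²r − 132q² + 513qr − 252q + 90p³ + 297p²r − 432p² − 594pr + 126p + 243pr² − 81qr² + 243r² − 891r + 648

(4q − 5p − 9r + 9)(9p − 3q + 9)(−4q − 2p − 3r + 8)
= (36pq − 12q² + 36q − 45p² + 15pq − 45p − 81pr + 27qr − 81r + 81p − 27q + 81)(−4q − 2p − 3r + 8)    [distributive law]
= (51pq − 12q² + 9q − 45p² + 36p − 81pr + 27qr − 81r + 81)(−4q − 2p − 3r + 8)    [combine like terms]
= −204pq² − 102p²q − 153pqr + 408pq + 48q³ + 24pq² + 36q²r − 96q² − 36q² − 18pq − 27qr + 72q + 180p²q + 90p³ + 135p²r − 360p² − 144pq − 72p² − 108pr + 288p + 324pqr + 162p²r + 243pr² − 648pr − 108q²r − 54pqr − 81qr² + 216qr + 324qr + 162pr + 243r² − 648r − 324q − 162p − 243r + 648    [distributive law]
= −180pq² + 78p²q + 117pqr + 246pq + 48q³ − 72q²r − 132q² + 513qr − 252q + 90p³ + 297p²r − 432p² − 594pr + 126p + 243pr² − 81qr² + 243r² − 891r + 648    [combine like terms]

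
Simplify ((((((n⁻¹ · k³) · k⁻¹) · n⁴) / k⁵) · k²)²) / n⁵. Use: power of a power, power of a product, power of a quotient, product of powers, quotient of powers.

((((((n⁻¹ · k³) · k⁻¹) · n⁴) / k⁵) · k²)²) / n⁵
= ((((((n⁻¹ · k³) · k⁻¹) · n⁴) / k⁵)²) · ((k²)²)) / n⁵    [power of a product]
= ((((((n⁻¹ · k³) · k⁻¹) · n⁴)²) / ((k⁵)²)) · ((k²)²)) / n⁵    [power of a quotient]
= ((((((n⁻¹ · k³) · k⁻¹)²) · ((n⁴)²)) / ((k⁵)²)) · ((k²)²)) / n⁵    [power of a product]
= ((((((n⁻¹ · k³)²) · ((k⁻¹)²)) · ((n⁴)²)) / ((k⁵)²)) · ((k²)²)) / n⁵    [power of a product]
= (((((((n⁻¹)²) · ((k³)²)) · ((k⁻¹)²)) · ((n⁴)²)) / ((k⁵)²)) · ((k²)²)) / n⁵    [power of a product]
= (((((n⁻² · ((k³)²)) · ((k⁻¹)²)) · ((n⁴)²)) / ((k⁵)²)) · ((k²)²)) / n⁵    [power of a power]
= (((((n⁻² · k⁶) · ((k⁻¹)²)) · ((n⁴)²)) / ((k⁵)²)) · ((k²)²)) / n⁵    [power of a power]
= (((((n⁻² · k⁶) · k⁻²) · ((n⁴)²)) / ((k⁵)²)) · ((k²)²)) / n⁵    [power of a power]
= (((((n⁻² · k⁶) · k⁻²) · n⁸) / ((k⁵)²)) · ((k²)²)) / n⁵    [power of a power]
= (((((n⁻² · k⁶) · k⁻²) · n⁸) / k¹⁰) · ((k²)²)) / n⁵    [power of a power]
= (((((n⁻² · k⁶) · k⁻²) · n⁸) / k¹⁰) · k⁴) / n⁵    [power of a power]
= k⁻²n    [quotient of powers; product of powers]

k⁻²n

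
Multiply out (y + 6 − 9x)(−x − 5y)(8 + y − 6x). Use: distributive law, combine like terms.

526xy + 74xy² − 255x²y − 70y² − 5y³ − 48x + 108x² − 240y − 54x³

(y + 6 − 9x)(−x − 5y)(8 + y − 6x)
= (−xy − 5y² − 6x − 30y + 9x² + 45xy)(8 + y − 6x)    [distributive law]
= (44xy − 5y² − 6x − 30y + 9x²)(8 + y − 6x)    [combine like terms]
= 352xy + 44xy² − 264x²y − 40y² − 5y³ + 30xy² − 48x − 6xy + 36x² − 240y − 30y² + 180xy + 72x² + 9x²y − 54x³    [distributive law]
= 526xy + 74xy² − 255x²y − 70y² − 5y³ − 48x + 108x² − 240y − 54x³    [combine like terms]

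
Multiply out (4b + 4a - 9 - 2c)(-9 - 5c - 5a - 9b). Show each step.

(4b + 4a - 9 - 2c)(-9 - 5c - 5a - 9b)
= -36b - 20bc - 20ab - 36b^2 - 36a - 20ac - 20a^2 - 36ab + 81 + 45c + 45a + 81b + 18c + 10c^2 + 10ac + 18bc    [distributive law]
= 45b - 2bc - 56ab - 36b^2 + 9a - 10ac - 20a^2 + 81 + 63c + 10c^2    [combine like terms]

45b - 2bc - 56ab - 36b^2 + 9a - 10ac - 20a^2 + 81 + 63c + 10c^2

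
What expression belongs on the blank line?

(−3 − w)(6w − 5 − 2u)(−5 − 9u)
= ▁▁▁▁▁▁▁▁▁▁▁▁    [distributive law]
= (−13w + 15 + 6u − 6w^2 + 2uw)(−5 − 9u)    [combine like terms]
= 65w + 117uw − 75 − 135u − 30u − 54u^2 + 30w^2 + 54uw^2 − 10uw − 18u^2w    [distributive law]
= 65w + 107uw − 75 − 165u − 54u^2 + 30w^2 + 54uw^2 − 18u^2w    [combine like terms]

By distributive law:

(−18w + 15 + 6u − 6w^2 + 5w + 2uw)(−5 − 9u)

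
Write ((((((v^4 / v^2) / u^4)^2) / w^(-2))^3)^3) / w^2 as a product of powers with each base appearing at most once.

((((((v^4 / v^2) / u^4)^2) / w^(-2))^3)^3) / w^2
= (((((v^4 / v^2) / u^4)^2) / w^(-2))^9) / w^2    [power of a power]
= (((((v^4 / v^2) / u^4)^2)^9) / ((w^(-2))^9)) / w^2    [power of a quotient]
= ((((v^4 / v^2) / u^4)^18) / ((w^(-2))^9)) / w^2    [power of a power]
= ((((v^4 / v^2)^18) / ((u^4)^18)) / ((w^(-2))^9)) / w^2    [power of a quotient]
= (((((v^4)^18) / ((v^2)^18)) / ((u^4)^18)) / ((w^(-2))^9)) / w^2    [power of a quotient]
= (((v^72 / ((v^2)^18)) / ((u^4)^18)) / ((w^(-2))^9)) / w^2    [power of a power]
= (((v^72 / v^36) / ((u^4)^18)) / ((w^(-2))^9)) / w^2    [power of a power]
= ((v^36 / ((u^4)^18)) / ((w^(-2))^9)) / w^2    [quotient of powers]
= ((v^36 / u^72) / ((w^(-2))^9)) / w^2    [power of a power]
= ((v^36 / u^72) / w^(-18)) / w^2    [power of a power]
= u^(-72)v^36w^16    [quotient of powers; product of powers]

u^(-72)v^36w^16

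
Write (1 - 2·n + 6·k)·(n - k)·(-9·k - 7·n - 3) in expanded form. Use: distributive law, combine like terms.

(1 - 2·n + 6·k)·(n - k)·(-9·k - 7·n - 3)
= (n - k - 2·n^2 + 2·k·n + 6·k·n - 6·k^2)·(-9·k - 7·n - 3)    [distributive law]
= (n - k - 2·n^2 + 8·k·n - 6·k^2)·(-9·k - 7·n - 3)    [combine like terms]
= -9·k·n - 7·n^2 - 3·n + 9·k^2 + 7·k·n + 3·k + 18·k·n^2 + 14·n^3 + 6·n^2 - 72·k^2·n - 56·k·n^2 - 24·k·n + 54·k^3 + 42·k^2·n + 18·k^2    [distributive law]
= -26·k·n - n^2 - 3·n + 27·k^2 + 3·k - 38·k·n^2 + 14·n^3 - 30·k^2·n + 54·k^3    [combine like terms]

-26·k·n - n^2 - 3·n + 27·k^2 + 3·k - 38·k·n^2 + 14·n^3 - 30·k^2·n + 54·k^3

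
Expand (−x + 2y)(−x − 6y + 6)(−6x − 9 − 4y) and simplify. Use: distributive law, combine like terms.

−6x³ + 27x² − 28x²y − 84xy + 56xy² + 54x + 60y² + 48y³ − 108y

(−x + 2y)(−x − 6y + 6)(−6x − 9 − 4y)
= (x² + 6xy − 6x − 2xy − 12y² + 12y)(−6x − 9 − 4y)    [distributive law]
= (x² + 4xy − 6x − 12y² + 12y)(−6x − 9 − 4y)    [combine like terms]
= −6x³ − 9x² − 4x²y − 24x²y − 36xy − 16xy² + 36x² + 54x + 24xy + 72xy² + 108y² + 48y³ − 72xy − 108y − 48y²    [distributive law]
= −6x³ + 27x² − 28x²y − 84xy + 56xy² + 54x + 60y² + 48y³ − 108y    [combine like terms]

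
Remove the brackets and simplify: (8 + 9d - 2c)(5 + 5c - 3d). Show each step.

(8 + 9d - 2c)(5 + 5c - 3d)
= 40 + 40c - 24d + 45d + 45cd - 27d² - 10c - 10c² + 6cd    [distributive law]
= 40 + 30c + 21d + 51cd - 27d² - 10c²    [combine like terms]

40 + 30c + 21d + 51cd - 27d² - 10c²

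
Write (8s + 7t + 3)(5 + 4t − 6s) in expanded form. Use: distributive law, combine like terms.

(8s + 7t + 3)(5 + 4t − 6s)
= 40s + 32st − 48s^2 + 35t + 28t^2 − 42st + 15 + 12t − 18s    [distributive law]
= 22s − 10st − 48s^2 + 47t + 28t^2 + 15    [combine like terms]

22s − 10st − 48s^2 + 47t + 28t^2 + 15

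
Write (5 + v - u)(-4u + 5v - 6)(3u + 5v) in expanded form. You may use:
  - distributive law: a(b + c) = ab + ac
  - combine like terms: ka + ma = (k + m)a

(5 + v - u)(-4u + 5v - 6)(3u + 5v)
= (-20u + 25v - 30 - 4uv + 5v^2 - 6v + 4u^2 - 5uv + 6u)(3u + 5v)    [distributive law]
= (-14u + 19v - 30 - 9uv + 5v^2 + 4u^2)(3u + 5v)    [combine like terms]
= -42u^2 - 70uv + 57uv + 95v^2 - 90u - 150v - 27u^2v - 45uv^2 + 15uv^2 + 25v^3 + 12u^3 + 20u^2v    [distributive law]
= -42u^2 - 13uv + 95v^2 - 90u - 150v - 7u^2v - 30uv^2 + 25v^3 + 12u^3    [combine like terms]

-42u^2 - 13uv + 95v^2 - 90u - 150v - 7u^2v - 30uv^2 + 25v^3 + 12u^3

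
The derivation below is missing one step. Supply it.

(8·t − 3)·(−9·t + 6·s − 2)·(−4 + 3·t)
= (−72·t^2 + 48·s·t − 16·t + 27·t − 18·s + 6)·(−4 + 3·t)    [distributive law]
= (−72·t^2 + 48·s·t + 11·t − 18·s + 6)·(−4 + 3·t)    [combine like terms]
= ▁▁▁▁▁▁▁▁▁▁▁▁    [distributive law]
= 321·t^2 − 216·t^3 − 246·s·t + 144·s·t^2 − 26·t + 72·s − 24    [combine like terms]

Applying distributive law to the line above:

288·t^2 − 216·t^3 − 192·s·t + 144·s·t^2 − 44·t + 33·t^2 + 72·s − 54·s·t − 24 + 18·t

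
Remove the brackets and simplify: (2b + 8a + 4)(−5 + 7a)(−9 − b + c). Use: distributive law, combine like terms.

110b + 10b² − 10bc − 114ab − 14ab² + 14abc + 108a − 12ac − 504a² − 56a²b + 56a²c + 180 − 20c

(2b + 8a + 4)(−5 + 7a)(−9 − b + c)
= (−10b + 14ab − 40a + 56a² − 20 + 28a)(−9 − b + c)    [distributive law]
= (−10b + 14ab − 12a + 56a² − 20)(−9 − b + c)    [combine like terms]
= 90b + 10b² − 10bc − 126ab − 14ab² + 14abc + 108a + 12ab − 12ac − 504a² − 56a²b + 56a²c + 180 + 20b − 20c    [distributive law]
= 110b + 10b² − 10bc − 114ab − 14ab² + 14abc + 108a − 12ac − 504a² − 56a²b + 56a²c + 180 − 20c    [combine like terms]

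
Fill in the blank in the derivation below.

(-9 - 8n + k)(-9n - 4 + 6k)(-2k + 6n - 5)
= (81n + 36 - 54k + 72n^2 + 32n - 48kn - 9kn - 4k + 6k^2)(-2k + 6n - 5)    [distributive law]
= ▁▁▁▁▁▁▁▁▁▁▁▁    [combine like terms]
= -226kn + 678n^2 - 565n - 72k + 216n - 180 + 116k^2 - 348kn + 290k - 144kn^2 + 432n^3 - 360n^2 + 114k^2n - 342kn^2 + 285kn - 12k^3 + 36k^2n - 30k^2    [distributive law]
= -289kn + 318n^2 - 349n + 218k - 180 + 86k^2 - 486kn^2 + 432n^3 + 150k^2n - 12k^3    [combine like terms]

By combine like terms:

(113n + 36 - 58k + 72n^2 - 57kn + 6k^2)(-2k + 6n - 5)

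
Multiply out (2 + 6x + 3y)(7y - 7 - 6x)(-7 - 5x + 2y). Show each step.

(2 + 6x + 3y)(7y - 7 - 6x)(-7 - 5x + 2y)
= (14y - 14 - 12x + 42xy - 42x - 36x² + 21y² - 21y - 18xy)(-7 - 5x + 2y)    [distributive law]
= (-7y - 14 - 54x + 24xy - 36x² + 21y²)(-7 - 5x + 2y)    [combine like terms]
= 49y + 35xy - 14y² + 98 + 70x - 28y + 378x + 270x² - 108xy - 168xy - 120x²y + 48xy² + 252x² + 180x³ - 72x²y - 147y² - 105xy² + 42y³    [distributive law]
= 21y - 241xy - 161y² + 98 + 448x + 522x² - 192x²y - 57xy² + 180x³ + 42y³    [combine like terms]

21y - 241xy - 161y² + 98 + 448x + 522x² - 192x²y - 57xy² + 180x³ + 42y³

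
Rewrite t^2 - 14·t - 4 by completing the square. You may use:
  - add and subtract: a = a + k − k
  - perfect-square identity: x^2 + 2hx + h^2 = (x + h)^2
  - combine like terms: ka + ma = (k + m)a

t^2 - 14·t - 4
= t^2 - 14·t + 49 - 49 - 4    [add and subtract 49]
= (t - 7)^2 - 49 - 4    [perfect-square identity]
= (t - 7)^2 - 53    [combine constants]

(t - 7)^2 - 53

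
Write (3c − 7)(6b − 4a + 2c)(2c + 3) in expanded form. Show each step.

36bc^2 − 30bc − 24ac^2 + 20ac + 12c^3 − 10c^2 − 126b + 84a − 42c

(3c − 7)(6b − 4a + 2c)(2c + 3)
= (18bc − 12ac + 6c^2 − 42b + 28a − 14c)(2c + 3)    [distributive law]
= 36bc^2 + 54bc − 24ac^2 − 36ac + 12c^3 + 18c^2 − 84bc − 126b + 56ac + 84a − 28c^2 − 42c    [distributive law]
= 36bc^2 − 30bc − 24ac^2 + 20ac + 12c^3 − 10c^2 − 126b + 84a − 42c    [combine like terms]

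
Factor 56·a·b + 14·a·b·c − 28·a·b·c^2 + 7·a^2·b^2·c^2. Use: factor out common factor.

7·a·b(8 + 2·c − 4·c^2 + a·b·c^2)

56·a·b + 14·a·b·c − 28·a·b·c^2 + 7·a^2·b^2·c^2
= 7(8·a·b + 2·a·b·c − 4·a·b·c^2 + a^2·b^2·c^2)    [factor out 7]
= 7·a·b(8 + 2·c − 4·c^2 + a·b·c^2)    [factor out a·b]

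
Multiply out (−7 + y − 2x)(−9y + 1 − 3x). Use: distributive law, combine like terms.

(−7 + y − 2x)(−9y + 1 − 3x)
= 63y − 7 + 21x − 9y^2 + y − 3xy + 18xy − 2x + 6x^2    [distributive law]
= 64y − 7 + 19x − 9y^2 + 15xy + 6x^2    [combine like terms]

64y − 7 + 19x − 9y^2 + 15xy + 6x^2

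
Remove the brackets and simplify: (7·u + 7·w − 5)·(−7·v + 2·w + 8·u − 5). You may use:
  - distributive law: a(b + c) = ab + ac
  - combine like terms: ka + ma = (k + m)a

(7·u + 7·w − 5)·(−7·v + 2·w + 8·u − 5)
= −49·u·v + 14·u·w + 56·u^2 − 35·u − 49·v·w + 14·w^2 + 56·u·w − 35·w + 35·v − 10·w − 40·u + 25    [distributive law]
= −49·u·v + 70·u·w + 56·u^2 − 75·u − 49·v·w + 14·w^2 − 45·w + 35·v + 25    [combine like terms]

−49·u·v + 70·u·w + 56·u^2 − 75·u − 49·v·w + 14·w^2 − 45·w + 35·v + 25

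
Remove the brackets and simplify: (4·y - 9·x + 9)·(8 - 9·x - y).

23·y - 27·x·y - 4·y^2 - 153·x + 81·x^2 + 72

(4·y - 9·x + 9)·(8 - 9·x - y)
= 32·y - 36·x·y - 4·y^2 - 72·x + 81·x^2 + 9·x·y + 72 - 81·x - 9·y    [distributive law]
= 23·y - 27·x·y - 4·y^2 - 153·x + 81·x^2 + 72    [combine like terms]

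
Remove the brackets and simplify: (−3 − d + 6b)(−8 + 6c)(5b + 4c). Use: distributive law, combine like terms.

120b + 96c − 282bc − 72c^2 + 40bd + 32cd − 30bcd − 24c^2d − 240b^2 + 180b^2c + 144bc^2

(−3 − d + 6b)(−8 + 6c)(5b + 4c)
= (24 − 18c + 8d − 6cd − 48b + 36bc)(5b + 4c)    [distributive law]
= 120b + 96c − 90bc − 72c^2 + 40bd + 32cd − 30bcd − 24c^2d − 240b^2 − 192bc + 180b^2c + 144bc^2    [distributive law]
= 120b + 96c − 282bc − 72c^2 + 40bd + 32cd − 30bcd − 24c^2d − 240b^2 + 180b^2c + 144bc^2    [combine like terms]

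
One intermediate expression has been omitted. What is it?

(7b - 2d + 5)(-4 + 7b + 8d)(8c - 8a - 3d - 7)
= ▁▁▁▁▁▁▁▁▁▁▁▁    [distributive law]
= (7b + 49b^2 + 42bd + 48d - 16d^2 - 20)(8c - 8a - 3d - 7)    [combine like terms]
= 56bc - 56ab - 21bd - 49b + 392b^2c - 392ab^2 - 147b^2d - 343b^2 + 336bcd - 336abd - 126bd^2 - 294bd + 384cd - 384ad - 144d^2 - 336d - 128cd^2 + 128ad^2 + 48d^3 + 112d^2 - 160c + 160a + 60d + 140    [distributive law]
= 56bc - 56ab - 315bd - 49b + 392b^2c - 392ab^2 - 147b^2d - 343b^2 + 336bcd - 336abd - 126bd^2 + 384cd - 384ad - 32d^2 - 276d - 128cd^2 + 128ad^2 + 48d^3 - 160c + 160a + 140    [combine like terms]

After distributive law, the bracketed line is:

(-28b + 49b^2 + 56bd + 8d - 14bd - 16d^2 - 20 + 35b + 40d)(8c - 8a - 3d - 7)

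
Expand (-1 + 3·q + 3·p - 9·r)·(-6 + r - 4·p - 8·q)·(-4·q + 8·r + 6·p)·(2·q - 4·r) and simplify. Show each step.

-48·q^2 + 192·q·r - 192·r^2 + 72·p·q - 144·p·r - 744·q^2·r + 2016·q·r^2 - 1696·r^3 + 428·p·q·r - 824·p·r^2 - 8·p·q^2 - 168·p^2·q + 336·p^2·r + 80·q^3 - 1368·q^3·r + 3240·q^2·r^2 - 2688·q·r^3 + 12·p·q^2·r + 492·p·q·r^2 - 336·p^2·q^2 + 948·p^2·q·r + 192·q^4 - 1032·p·r^3 - 552·p^2·r^2 - 144·p^3·q + 288·p^3·r + 288·r^4

(-1 + 3·q + 3·p - 9·r)·(-6 + r - 4·p - 8·q)·(-4·q + 8·r + 6·p)·(2·q - 4·r)
= (6 - r + 4·p + 8·q - 18·q + 3·q·r - 12·p·q - 24·q^2 - 18·p + 3·p·r - 12·p^2 - 24·p·q + 54·r - 9·r^2 + 36·p·r + 72·q·r)·(-4·q + 8·r + 6·p)·(2·q - 4·r)    [distributive law]
= (6 + 53·r - 14·p - 10·q + 75·q·r - 36·p·q - 24·q^2 + 39·p·r - 12·p^2 - 9·r^2)·(-4·q + 8·r + 6·p)·(2·q - 4·r)    [combine like terms]
= (-24·q + 48·r + 36·p - 212·q·r + 424·r^2 + 318·p·r + 56·p·q - 112·p·r - 84·p^2 + 40·q^2 - 80·q·r - 60·p·q - 300·q^2·r + 600·q·r^2 + 450·p·q·r + 144·p·q^2 - 288·p·q·r - 216·p^2·q + 96·q^3 - 192·q^2·r - 144·p·q^2 - 156·p·q·r + 312·p·r^2 + 234·p^2·r + 48·p^2·q - 96·p^2·r - 72·p^3 + 36·q·r^2 - 72·r^3 - 54·p·r^2)·(2·q - 4·r)    [distributive law]
= (-24·q + 48·r + 36·p - 292·q·r + 424·r^2 + 206·p·r - 4·p·q - 84·p^2 + 40·q^2 - 492·q^2·r + 636·q·r^2 + 6·p·q·r - 168·p^2·q + 96·q^3 + 258·p·r^2 + 138·p^2·r - 72·p^3 - 72·r^3)·(2·q - 4·r)    [combine like terms]
= -48·q^2 + 96·q·r + 96·q·r - 192·r^2 + 72·p·q - 144·p·r - 584·q^2·r + 1168·q·r^2 + 848·q·r^2 - 1696·r^3 + 412·p·q·r - 824·p·r^2 - 8·p·q^2 + 16·p·q·r - 168·p^2·q + 336·p^2·r + 80·q^3 - 160·q^2·r - 984·q^3·r + 1968·q^2·r^2 + 1272·q^2·r^2 - 2544·q·r^3 + 12·p·q^2·r - 24·p·q·r^2 - 336·p^2·q^2 + 672·p^2·q·r + 192·q^4 - 384·q^3·r + 516·p·q·r^2 - 1032·p·r^3 + 276·p^2·q·r - 552·p^2·r^2 - 144·p^3·q + 288·p^3·r - 144·q·r^3 + 288·r^4    [distributive law]
= -48·q^2 + 192·q·r - 192·r^2 + 72·p·q - 144·p·r - 744·q^2·r + 2016·q·r^2 - 1696·r^3 + 428·p·q·r - 824·p·r^2 - 8·p·q^2 - 168·p^2·q + 336·p^2·r + 80·q^3 - 1368·q^3·r + 3240·q^2·r^2 - 2688·q·r^3 + 12·p·q^2·r + 492·p·q·r^2 - 336·p^2·q^2 + 948·p^2·q·r + 192·q^4 - 1032·p·r^3 - 552·p^2·r^2 - 144·p^3·q + 288·p^3·r + 288·r^4    [combine like terms]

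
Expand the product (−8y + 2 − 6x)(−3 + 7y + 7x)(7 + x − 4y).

290y − 776xy − 544y² + 336xy² + 224y³ + 70x²y − 42 + 218x − 262x² − 42x³

(−8y + 2 − 6x)(−3 + 7y + 7x)(7 + x − 4y)
= (24y − 56y² − 56xy − 6 + 14y + 14x + 18x − 42xy − 42x²)(7 + x − 4y)    [distributive law]
= (38y − 56y² − 98xy − 6 + 32x − 42x²)(7 + x − 4y)    [combine like terms]
= 266y + 38xy − 152y² − 392y² − 56xy² + 224y³ − 686xy − 98x²y + 392xy² − 42 − 6x + 24y + 224x + 32x² − 128xy − 294x² − 42x³ + 168x²y    [distributive law]
= 290y − 776xy − 544y² + 336xy² + 224y³ + 70x²y − 42 + 218x − 262x² − 42x³    [combine like terms]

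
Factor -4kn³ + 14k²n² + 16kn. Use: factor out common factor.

2kn(-2n² + 7kn + 8)

-4kn³ + 14k²n² + 16kn
= 2(-2kn³ + 7k²n² + 8kn)    [factor out 2]
= 2kn(-2n² + 7kn + 8)    [factor out kn]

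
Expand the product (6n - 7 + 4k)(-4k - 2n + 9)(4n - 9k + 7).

-20kn^2 + 224k^2n - 580kn - 48n^3 + 188n^2 + 224n - 688k^2 + 1015k - 441 + 144k^3

(6n - 7 + 4k)(-4k - 2n + 9)(4n - 9k + 7)
= (-24kn - 12n^2 + 54n + 28k + 14n - 63 - 16k^2 - 8kn + 36k)(4n - 9k + 7)    [distributive law]
= (-32kn - 12n^2 + 68n + 64k - 63 - 16k^2)(4n - 9k + 7)    [combine like terms]
= -128kn^2 + 288k^2n - 224kn - 48n^3 + 108kn^2 - 84n^2 + 272n^2 - 612kn + 476n + 256kn - 576k^2 + 448k - 252n + 567k - 441 - 64k^2n + 144k^3 - 112k^2    [distributive law]
= -20kn^2 + 224k^2n - 580kn - 48n^3 + 188n^2 + 224n - 688k^2 + 1015k - 441 + 144k^3    [combine like terms]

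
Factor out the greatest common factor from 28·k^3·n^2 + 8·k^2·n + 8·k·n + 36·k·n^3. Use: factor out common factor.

28·k^3·n^2 + 8·k^2·n + 8·k·n + 36·k·n^3
= 4(7·k^3·n^2 + 2·k^2·n + 2·k·n + 9·k·n^3)    [factor out 4]
= 4·k·n(7·k^2·n + 2·k + 2 + 9·n^2)    [factor out k·n]

4·k·n(7·k^2·n + 2·k + 2 + 9·n^2)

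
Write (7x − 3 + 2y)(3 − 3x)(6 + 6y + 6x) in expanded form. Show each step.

(7x − 3 + 2y)(3 − 3x)(6 + 6y + 6x)
= (21x − 21x^2 − 9 + 9x + 6y − 6xy)(6 + 6y + 6x)    [distributive law]
= (30x − 21x^2 − 9 + 6y − 6xy)(6 + 6y + 6x)    [combine like terms]
= 180x + 180xy + 180x^2 − 126x^2 − 126x^2y − 126x^3 − 54 − 54y − 54x + 36y + 36y^2 + 36xy − 36xy − 36xy^2 − 36x^2y    [distributive law]
= 126x + 180xy + 54x^2 − 162x^2y − 126x^3 − 54 − 18y + 36y^2 − 36xy^2    [combine like terms]

126x + 180xy + 54x^2 − 162x^2y − 126x^3 − 54 − 18y + 36y^2 − 36xy^2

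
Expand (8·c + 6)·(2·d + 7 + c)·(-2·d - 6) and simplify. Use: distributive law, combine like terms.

(8·c + 6)·(2·d + 7 + c)·(-2·d - 6)
= (16·c·d + 56·c + 8·c^2 + 12·d + 42 + 6·c)·(-2·d - 6)    [distributive law]
= (16·c·d + 62·c + 8·c^2 + 12·d + 42)·(-2·d - 6)    [combine like terms]
= -32·c·d^2 - 96·c·d - 124·c·d - 372·c - 16·c^2·d - 48·c^2 - 24·d^2 - 72·d - 84·d - 252    [distributive law]
= -32·c·d^2 - 220·c·d - 372·c - 16·c^2·d - 48·c^2 - 24·d^2 - 156·d - 252    [combine like terms]

-32·c·d^2 - 220·c·d - 372·c - 16·c^2·d - 48·c^2 - 24·d^2 - 156·d - 252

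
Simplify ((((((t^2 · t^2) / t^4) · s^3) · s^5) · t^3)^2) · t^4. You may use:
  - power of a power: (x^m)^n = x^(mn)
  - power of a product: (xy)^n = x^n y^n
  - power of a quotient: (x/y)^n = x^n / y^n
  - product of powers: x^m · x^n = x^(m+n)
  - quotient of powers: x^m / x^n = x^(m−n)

((((((t^2 · t^2) / t^4) · s^3) · s^5) · t^3)^2) · t^4
= ((((((t^2 · t^2) / t^4) · s^3) · s^5)^2) · ((t^3)^2)) · t^4    [power of a product]
= ((((((t^2 · t^2) / t^4) · s^3)^2) · ((s^5)^2)) · ((t^3)^2)) · t^4    [power of a product]
= ((((((t^2 · t^2) / t^4)^2) · ((s^3)^2)) · ((s^5)^2)) · ((t^3)^2)) · t^4    [power of a product]
= ((((((t^2 · t^2)^2) / ((t^4)^2)) · ((s^3)^2)) · ((s^5)^2)) · ((t^3)^2)) · t^4    [power of a quotient]
= (((((((t^2)^2) · ((t^2)^2)) / ((t^4)^2)) · ((s^3)^2)) · ((s^5)^2)) · ((t^3)^2)) · t^4    [power of a product]
= (((((t^4 · ((t^2)^2)) / ((t^4)^2)) · ((s^3)^2)) · ((s^5)^2)) · ((t^3)^2)) · t^4    [power of a power]
= (((((t^4 · t^4) / ((t^4)^2)) · ((s^3)^2)) · ((s^5)^2)) · ((t^3)^2)) · t^4    [power of a power]
= ((((t^8 / ((t^4)^2)) · ((s^3)^2)) · ((s^5)^2)) · ((t^3)^2)) · t^4    [product of powers]
= ((((t^8 / t^8) · ((s^3)^2)) · ((s^5)^2)) · ((t^3)^2)) · t^4    [power of a power]
= (((t^0 · ((s^3)^2)) · ((s^5)^2)) · ((t^3)^2)) · t^4    [quotient of powers]
= (((t^0 · s^6) · ((s^5)^2)) · ((t^3)^2)) · t^4    [power of a power]
= (((t^0 · s^6) · s^10) · ((t^3)^2)) · t^4    [power of a power]
= (((t^0 · s^6) · s^10) · t^6) · t^4    [power of a power]
= s^16t^10    [product of powers]

s^16t^10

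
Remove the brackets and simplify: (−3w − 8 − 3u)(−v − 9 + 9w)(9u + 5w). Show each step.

42uvw + 15vw² − 270uw − 225w² − 378uw² − 135w³ + 72uv + 40vw + 648u + 360w + 27u²v + 243u² − 243u²w

(−3w − 8 − 3u)(−v − 9 + 9w)(9u + 5w)
= (3vw + 27w − 27w² + 8v + 72 − 72w + 3uv + 27u − 27uw)(9u + 5w)    [distributive law]
= (3vw − 45w − 27w² + 8v + 72 + 3uv + 27u − 27uw)(9u + 5w)    [combine like terms]
= 27uvw + 15vw² − 405uw − 225w² − 243uw² − 135w³ + 72uv + 40vw + 648u + 360w + 27u²v + 15uvw + 243u² + 135uw − 243u²w − 135uw²    [distributive law]
= 42uvw + 15vw² − 270uw − 225w² − 378uw² − 135w³ + 72uv + 40vw + 648u + 360w + 27u²v + 243u² − 243u²w    [combine like terms]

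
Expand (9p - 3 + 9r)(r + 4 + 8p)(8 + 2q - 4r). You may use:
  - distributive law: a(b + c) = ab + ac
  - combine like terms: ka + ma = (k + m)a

600pr + 162pqr - 324pr^2 + 96p + 24pq + 576p^2 + 144p^2q - 288p^2r + 312r + 66qr - 60r^2 - 96 - 24q + 18qr^2 - 36r^3

(9p - 3 + 9r)(r + 4 + 8p)(8 + 2q - 4r)
= (9pr + 36p + 72p^2 - 3r - 12 - 24p + 9r^2 + 36r + 72pr)(8 + 2q - 4r)    [distributive law]
= (81pr + 12p + 72p^2 + 33r - 12 + 9r^2)(8 + 2q - 4r)    [combine like terms]
= 648pr + 162pqr - 324pr^2 + 96p + 24pq - 48pr + 576p^2 + 144p^2q - 288p^2r + 264r + 66qr - 132r^2 - 96 - 24q + 48r + 72r^2 + 18qr^2 - 36r^3    [distributive law]
= 600pr + 162pqr - 324pr^2 + 96p + 24pq + 576p^2 + 144p^2q - 288p^2r + 312r + 66qr - 60r^2 - 96 - 24q + 18qr^2 - 36r^3    [combine like terms]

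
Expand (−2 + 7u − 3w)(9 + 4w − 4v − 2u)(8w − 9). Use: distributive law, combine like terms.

(−2 + 7u − 3w)(9 + 4w − 4v − 2u)(8w − 9)
= (−18 − 8w + 8v + 4u + 63u + 28uw − 28uv − 14u² − 27w − 12w² + 12vw + 6uw)(8w − 9)    [distributive law]
= (−18 − 35w + 8v + 67u + 34uw − 28uv − 14u² − 12w² + 12vw)(8w − 9)    [combine like terms]
= −144w + 162 − 280w² + 315w + 64vw − 72v + 536uw − 603u + 272uw² − 306uw − 224uvw + 252uv − 112u²w + 126u² − 96w³ + 108w² + 96vw² − 108vw    [distributive law]
= 171w + 162 − 172w² − 44vw − 72v + 230uw − 603u + 272uw² − 224uvw + 252uv − 112u²w + 126u² − 96w³ + 96vw²    [combine like terms]

171w + 162 − 172w² − 44vw − 72v + 230uw − 603u + 272uw² − 224uvw + 252uv − 112u²w + 126u² − 96w³ + 96vw²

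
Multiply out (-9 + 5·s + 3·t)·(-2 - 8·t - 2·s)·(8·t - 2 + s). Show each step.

(-9 + 5·s + 3·t)·(-2 - 8·t - 2·s)·(8·t - 2 + s)
= (18 + 72·t + 18·s - 10·s - 40·s·t - 10·s^2 - 6·t - 24·t^2 - 6·s·t)·(8·t - 2 + s)    [distributive law]
= (18 + 66·t + 8·s - 46·s·t - 10·s^2 - 24·t^2)·(8·t - 2 + s)    [combine like terms]
= 144·t - 36 + 18·s + 528·t^2 - 132·t + 66·s·t + 64·s·t - 16·s + 8·s^2 - 368·s·t^2 + 92·s·t - 46·s^2·t - 80·s^2·t + 20·s^2 - 10·s^3 - 192·t^3 + 48·t^2 - 24·s·t^2    [distributive law]
= 12·t - 36 + 2·s + 576·t^2 + 222·s·t + 28·s^2 - 392·s·t^2 - 126·s^2·t - 10·s^3 - 192·t^3    [combine like terms]

12·t - 36 + 2·s + 576·t^2 + 222·s·t + 28·s^2 - 392·s·t^2 - 126·s^2·t - 10·s^3 - 192·t^3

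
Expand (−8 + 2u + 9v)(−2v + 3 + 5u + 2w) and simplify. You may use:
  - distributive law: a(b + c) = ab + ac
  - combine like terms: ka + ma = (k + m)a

(−8 + 2u + 9v)(−2v + 3 + 5u + 2w)
= 16v − 24 − 40u − 16w − 4uv + 6u + 10u^2 + 4uw − 18v^2 + 27v + 45uv + 18vw    [distributive law]
= 43v − 24 − 34u − 16w + 41uv + 10u^2 + 4uw − 18v^2 + 18vw    [combine like terms]

43v − 24 − 34u − 16w + 41uv + 10u^2 + 4uw − 18v^2 + 18vw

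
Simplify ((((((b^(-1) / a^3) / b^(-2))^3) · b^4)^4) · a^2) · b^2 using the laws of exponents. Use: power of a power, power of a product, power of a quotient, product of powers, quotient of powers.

a^(-34)b^30

((((((b^(-1) / a^3) / b^(-2))^3) · b^4)^4) · a^2) · b^2
= ((((((b^(-1) / a^3) / b^(-2))^3)^4) · ((b^4)^4)) · a^2) · b^2    [power of a product]
= (((((b^(-1) / a^3) / b^(-2))^12) · ((b^4)^4)) · a^2) · b^2    [power of a power]
= (((((b^(-1) / a^3)^12) / ((b^(-2))^12)) · ((b^4)^4)) · a^2) · b^2    [power of a quotient]
= ((((((b^(-1))^12) / ((a^3)^12)) / ((b^(-2))^12)) · ((b^4)^4)) · a^2) · b^2    [power of a quotient]
= ((((b^(-12) / ((a^3)^12)) / ((b^(-2))^12)) · ((b^4)^4)) · a^2) · b^2    [power of a power]
= ((((b^(-12) / a^36) / ((b^(-2))^12)) · ((b^4)^4)) · a^2) · b^2    [power of a power]
= ((((b^(-12) / a^36) / b^(-24)) · ((b^4)^4)) · a^2) · b^2    [power of a power]
= ((((b^(-12) / a^36) / b^(-24)) · b^16) · a^2) · b^2    [power of a power]
= a^(-34)b^30    [quotient of powers; product of powers]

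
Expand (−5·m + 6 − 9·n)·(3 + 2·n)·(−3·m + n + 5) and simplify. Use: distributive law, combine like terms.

(−5·m + 6 − 9·n)·(3 + 2·n)·(−3·m + n + 5)
= (−15·m − 10·m·n + 18 + 12·n − 27·n − 18·n²)·(−3·m + n + 5)    [distributive law]
= (−15·m − 10·m·n + 18 − 15·n − 18·n²)·(−3·m + n + 5)    [combine like terms]
= 45·m² − 15·m·n − 75·m + 30·m²·n − 10·m·n² − 50·m·n − 54·m + 18·n + 90 + 45·m·n − 15·n² − 75·n + 54·m·n² − 18·n³ − 90·n²    [distributive law]
= 45·m² − 20·m·n − 129·m + 30·m²·n + 44·m·n² − 57·n + 90 − 105·n² − 18·n³    [combine like terms]

45·m² − 20·m·n − 129·m + 30·m²·n + 44·m·n² − 57·n + 90 − 105·n² − 18·n³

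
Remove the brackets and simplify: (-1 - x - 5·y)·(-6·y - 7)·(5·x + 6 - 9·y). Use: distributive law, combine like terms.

(-1 - x - 5·y)·(-6·y - 7)·(5·x + 6 - 9·y)
= (6·y + 7 + 6·x·y + 7·x + 30·y^2 + 35·y)·(5·x + 6 - 9·y)    [distributive law]
= (41·y + 7 + 6·x·y + 7·x + 30·y^2)·(5·x + 6 - 9·y)    [combine like terms]
= 205·x·y + 246·y - 369·y^2 + 35·x + 42 - 63·y + 30·x^2·y + 36·x·y - 54·x·y^2 + 35·x^2 + 42·x - 63·x·y + 150·x·y^2 + 180·y^2 - 270·y^3    [distributive law]
= 178·x·y + 183·y - 189·y^2 + 77·x + 42 + 30·x^2·y + 96·x·y^2 + 35·x^2 - 270·y^3    [combine like terms]

178·x·y + 183·y - 189·y^2 + 77·x + 42 + 30·x^2·y + 96·x·y^2 + 35·x^2 - 270·y^3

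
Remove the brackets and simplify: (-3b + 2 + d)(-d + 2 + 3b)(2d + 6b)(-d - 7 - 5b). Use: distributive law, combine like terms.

(-3b + 2 + d)(-d + 2 + 3b)(2d + 6b)(-d - 7 - 5b)
= (3bd - 6b - 9b^2 - 2d + 4 + 6b - d^2 + 2d + 3bd)(2d + 6b)(-d - 7 - 5b)    [distributive law]
= (6bd - 9b^2 + 4 - d^2)(2d + 6b)(-d - 7 - 5b)    [combine like terms]
= (12bd^2 + 36b^2d - 18b^2d - 54b^3 + 8d + 24b - 2d^3 - 6bd^2)(-d - 7 - 5b)    [distributive law]
= (6bd^2 + 18b^2d - 54b^3 + 8d + 24b - 2d^3)(-d - 7 - 5b)    [combine like terms]
= -6bd^3 - 42bd^2 - 30b^2d^2 - 18b^2d^2 - 126b^2d - 90b^3d + 54b^3d + 378b^3 + 270b^4 - 8d^2 - 56d - 40bd - 24bd - 168b - 120b^2 + 2d^4 + 14d^3 + 10bd^3    [distributive law]
= 4bd^3 - 42bd^2 - 48b^2d^2 - 126b^2d - 36b^3d + 378b^3 + 270b^4 - 8d^2 - 56d - 64bd - 168b - 120b^2 + 2d^4 + 14d^3    [combine like terms]

4bd^3 - 42bd^2 - 48b^2d^2 - 126b^2d - 36b^3d + 378b^3 + 270b^4 - 8d^2 - 56d - 64bd - 168b - 120b^2 + 2d^4 + 14d^3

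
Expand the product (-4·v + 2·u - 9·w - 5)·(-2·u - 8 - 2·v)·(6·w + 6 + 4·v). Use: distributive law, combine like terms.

(-4·v + 2·u - 9·w - 5)·(-2·u - 8 - 2·v)·(6·w + 6 + 4·v)
= (8·u·v + 32·v + 8·v^2 - 4·u^2 - 16·u - 4·u·v + 18·u·w + 72·w + 18·v·w + 10·u + 40 + 10·v)·(6·w + 6 + 4·v)    [distributive law]
= (4·u·v + 42·v + 8·v^2 - 4·u^2 - 6·u + 18·u·w + 72·w + 18·v·w + 40)·(6·w + 6 + 4·v)    [combine like terms]
= 24·u·v·w + 24·u·v + 16·u·v^2 + 252·v·w + 252·v + 168·v^2 + 48·v^2·w + 48·v^2 + 32·v^3 - 24·u^2·w - 24·u^2 - 16·u^2·v - 36·u·w - 36·u - 24·u·v + 108·u·w^2 + 108·u·w + 72·u·v·w + 432·w^2 + 432·w + 288·v·w + 108·v·w^2 + 108·v·w + 72·v^2·w + 240·w + 240 + 160·v    [distributive law]
= 96·u·v·w + 16·u·v^2 + 648·v·w + 412·v + 216·v^2 + 120·v^2·w + 32·v^3 - 24·u^2·w - 24·u^2 - 16·u^2·v + 72·u·w - 36·u + 108·u·w^2 + 432·w^2 + 672·w + 108·v·w^2 + 240    [combine like terms]

96·u·v·w + 16·u·v^2 + 648·v·w + 412·v + 216·v^2 + 120·v^2·w + 32·v^3 - 24·u^2·w - 24·u^2 - 16·u^2·v + 72·u·w - 36·u + 108·u·w^2 + 432·w^2 + 672·w + 108·v·w^2 + 240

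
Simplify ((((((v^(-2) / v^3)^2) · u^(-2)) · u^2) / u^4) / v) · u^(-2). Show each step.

((((((v^(-2) / v^3)^2) · u^(-2)) · u^2) / u^4) / v) · u^(-2)
= (((((((v^(-2))^2) / ((v^3)^2)) · u^(-2)) · u^2) / u^4) / v) · u^(-2)    [power of a quotient]
= (((((v^(-4) / ((v^3)^2)) · u^(-2)) · u^2) / u^4) / v) · u^(-2)    [power of a power]
= (((((v^(-4) / v^6) · u^(-2)) · u^2) / u^4) / v) · u^(-2)    [power of a power]
= ((((v^(-10) · u^(-2)) · u^2) / u^4) / v) · u^(-2)    [quotient of powers]
= u^(-6)v^(-11)    [quotient of powers; product of powers]

u^(-6)v^(-11)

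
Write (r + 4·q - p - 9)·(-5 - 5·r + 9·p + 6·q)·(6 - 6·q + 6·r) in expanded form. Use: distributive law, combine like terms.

510·r - 768·q·r + 210·r^2 - 54·q·r^2 - 30·r^3 - 372·p·r + 96·p·q·r + 84·p·r^2 + 228·q^2·r - 714·q + 588·q^2 + 636·p·q - 180·p·q^2 - 144·q^3 - 456·p - 54·p^2 + 54·p^2·q - 54·p^2·r + 270

(r + 4·q - p - 9)·(-5 - 5·r + 9·p + 6·q)·(6 - 6·q + 6·r)
= (-5·r - 5·r^2 + 9·p·r + 6·q·r - 20·q - 20·q·r + 36·p·q + 24·q^2 + 5·p + 5·p·r - 9·p^2 - 6·p·q + 45 + 45·r - 81·p - 54·q)·(6 - 6·q + 6·r)    [distributive law]
= (40·r - 5·r^2 + 14·p·r - 14·q·r - 74·q + 30·p·q + 24·q^2 - 76·p - 9·p^2 + 45)·(6 - 6·q + 6·r)    [combine like terms]
= 240·r - 240·q·r + 240·r^2 - 30·r^2 + 30·q·r^2 - 30·r^3 + 84·p·r - 84·p·q·r + 84·p·r^2 - 84·q·r + 84·q^2·r - 84·q·r^2 - 444·q + 444·q^2 - 444·q·r + 180·p·q - 180·p·q^2 + 180·p·q·r + 144·q^2 - 144·q^3 + 144·q^2·r - 456·p + 456·p·q - 456·p·r - 54·p^2 + 54·p^2·q - 54·p^2·r + 270 - 270·q + 270·r    [distributive law]
= 510·r - 768·q·r + 210·r^2 - 54·q·r^2 - 30·r^3 - 372·p·r + 96·p·q·r + 84·p·r^2 + 228·q^2·r - 714·q + 588·q^2 + 636·p·q - 180·p·q^2 - 144·q^3 - 456·p - 54·p^2 + 54·p^2·q - 54·p^2·r + 270    [combine like terms]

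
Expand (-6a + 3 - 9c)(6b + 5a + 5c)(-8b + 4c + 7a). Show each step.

288ab^2 + 78abc - 12a^2b - 645a^2c - 210a^3 - 615ac^2 - 144b^2 - 48bc + 6ab + 165ac + 105a^2 + 60c^2 + 432b^2c + 144bc^2 - 180c^3

(-6a + 3 - 9c)(6b + 5a + 5c)(-8b + 4c + 7a)
= (-36ab - 30a^2 - 30ac + 18b + 15a + 15c - 54bc - 45ac - 45c^2)(-8b + 4c + 7a)    [distributive law]
= (-36ab - 30a^2 - 75ac + 18b + 15a + 15c - 54bc - 45c^2)(-8b + 4c + 7a)    [combine like terms]
= 288ab^2 - 144abc - 252a^2b + 240a^2b - 120a^2c - 210a^3 + 600abc - 300ac^2 - 525a^2c - 144b^2 + 72bc + 126ab - 120ab + 60ac + 105a^2 - 120bc + 60c^2 + 105ac + 432b^2c - 216bc^2 - 378abc + 360bc^2 - 180c^3 - 315ac^2    [distributive law]
= 288ab^2 + 78abc - 12a^2b - 645a^2c - 210a^3 - 615ac^2 - 144b^2 - 48bc + 6ab + 165ac + 105a^2 + 60c^2 + 432b^2c + 144bc^2 - 180c^3    [combine like terms]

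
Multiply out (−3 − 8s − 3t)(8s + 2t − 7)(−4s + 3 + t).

(−3 − 8s − 3t)(8s + 2t − 7)(−4s + 3 + t)
= (−24s − 6t + 21 − 64s² − 16st + 56s − 24st − 6t² + 21t)(−4s + 3 + t)    [distributive law]
= (32s + 15t + 21 − 64s² − 40st − 6t²)(−4s + 3 + t)    [combine like terms]
= −128s² + 96s + 32st − 60st + 45t + 15t² − 84s + 63 + 21t + 256s³ − 192s² − 64s²t + 160s²t − 120st − 40st² + 24st² − 18t² − 6t³    [distributive law]
= −320s² + 12s − 148st + 66t − 3t² + 63 + 256s³ + 96s²t − 16st² − 6t³    [combine like terms]

−320s² + 12s − 148st + 66t − 3t² + 63 + 256s³ + 96s²t − 16st² − 6t³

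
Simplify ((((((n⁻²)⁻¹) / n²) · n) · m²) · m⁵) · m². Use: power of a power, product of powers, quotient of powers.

m⁹n

((((((n⁻²)⁻¹) / n²) · n) · m²) · m⁵) · m²
= ((((n² / n²) · n) · m²) · m⁵) · m²    [power of a power]
= (((n⁰ · n) · m²) · m⁵) · m²    [quotient of powers]
= ((n · m²) · m⁵) · m²    [product of powers]
= m⁹n    [product of powers]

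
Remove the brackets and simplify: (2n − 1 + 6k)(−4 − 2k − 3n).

−5n − 22kn − 6n^2 + 4 − 22k − 12k^2

(2n − 1 + 6k)(−4 − 2k − 3n)
= −8n − 4kn − 6n^2 + 4 + 2k + 3n − 24k − 12k^2 − 18kn    [distributive law]
= −5n − 22kn − 6n^2 + 4 − 22k − 12k^2    [combine like terms]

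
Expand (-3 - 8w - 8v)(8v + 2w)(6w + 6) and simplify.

(-3 - 8w - 8v)(8v + 2w)(6w + 6)
= (-24v - 6w - 64vw - 16w^2 - 64v^2 - 16vw)(6w + 6)    [distributive law]
= (-24v - 6w - 80vw - 16w^2 - 64v^2)(6w + 6)    [combine like terms]
= -144vw - 144v - 36w^2 - 36w - 480vw^2 - 480vw - 96w^3 - 96w^2 - 384v^2w - 384v^2    [distributive law]
= -624vw - 144v - 132w^2 - 36w - 480vw^2 - 96w^3 - 384v^2w - 384v^2    [combine like terms]

-624vw - 144v - 132w^2 - 36w - 480vw^2 - 96w^3 - 384v^2w - 384v^2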